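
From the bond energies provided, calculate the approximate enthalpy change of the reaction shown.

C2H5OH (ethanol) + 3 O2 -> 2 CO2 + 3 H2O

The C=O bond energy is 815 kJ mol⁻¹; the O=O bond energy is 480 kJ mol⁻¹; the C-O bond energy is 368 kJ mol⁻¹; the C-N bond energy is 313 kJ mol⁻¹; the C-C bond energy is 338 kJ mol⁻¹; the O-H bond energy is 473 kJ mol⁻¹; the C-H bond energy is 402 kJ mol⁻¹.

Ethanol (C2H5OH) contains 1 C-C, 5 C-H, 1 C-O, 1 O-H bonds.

Bonds broken (reactants):
  C-C: 1 × 338 = 338
  C-H: 5 × 402 = 2010
  C-O: 1 × 368 = 368
  O-H: 1 × 473 = 473
  O=O: 3 × 480 = 1440
  Σ(broken) = 4629 kJ
Bonds formed (products):
  C=O: 4 × 815 = 3260
  O-H: 6 × 473 = 2838
  Σ(formed) = 6098 kJ
ΔH = Σ(broken) − Σ(formed) = 4629 − 6098 = −1469 kJ

ΔH ≈ −1469 kJ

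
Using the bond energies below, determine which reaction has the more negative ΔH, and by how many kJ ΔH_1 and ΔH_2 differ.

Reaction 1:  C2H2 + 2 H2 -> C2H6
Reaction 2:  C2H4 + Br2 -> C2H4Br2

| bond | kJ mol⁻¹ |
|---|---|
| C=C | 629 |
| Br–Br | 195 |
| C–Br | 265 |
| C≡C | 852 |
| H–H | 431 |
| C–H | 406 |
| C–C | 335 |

Reaction 1, by 204 kJ

Reaction 1:
  Bonds broken (reactants):
    C≡C: 1 × 852 = 852
    C–H: 2 × 406 = 812
    H–H: 2 × 431 = 862
    Σ(broken) = 2526 kJ
  Bonds formed (products):
    C–C: 1 × 335 = 335
    C–H: 6 × 406 = 2436
    Σ(formed) = 2771 kJ
  ΔH_1 = 2526 − 2771 = −245 kJ
Reaction 2:
  Bonds broken (reactants):
    Br–Br: 1 × 195 = 195
    C–H: 4 × 406 = 1624
    C=C: 1 × 629 = 629
    Σ(broken) = 2448 kJ
  Bonds formed (products):
    C–Br: 2 × 265 = 530
    C–C: 1 × 335 = 335
    C–H: 4 × 406 = 1624
    Σ(formed) = 2489 kJ
  ΔH_2 = 2448 − 2489 = −41 kJ
ΔH_1 − ΔH_2 = −204 kJ, so reaction 1 has the more negative ΔH; |ΔH_1 − ΔH_2| = 204 kJ.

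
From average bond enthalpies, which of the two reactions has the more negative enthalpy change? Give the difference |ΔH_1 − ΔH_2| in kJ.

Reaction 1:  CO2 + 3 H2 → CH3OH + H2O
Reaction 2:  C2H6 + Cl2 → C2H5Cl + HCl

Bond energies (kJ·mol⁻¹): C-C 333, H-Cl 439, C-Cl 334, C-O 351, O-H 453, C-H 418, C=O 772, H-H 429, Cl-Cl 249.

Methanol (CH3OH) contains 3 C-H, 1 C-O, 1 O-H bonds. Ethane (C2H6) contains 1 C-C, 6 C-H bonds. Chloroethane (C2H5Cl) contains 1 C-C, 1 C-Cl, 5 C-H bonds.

Reaction 1:
  Bonds broken (reactants):
    C=O: 2 × 772 = 1544
    H-H: 3 × 429 = 1287
    Σ(broken) = 2831 kJ
  Bonds formed (products):
    C-H: 3 × 418 = 1254
    C-O: 1 × 351 = 351
    O-H: 3 × 453 = 1359
    Σ(formed) = 2964 kJ
  ΔH_1 = 2831 − 2964 = −133 kJ
Reaction 2:
  Bonds broken (reactants):
    C-C: 1 × 333 = 333
    C-H: 6 × 418 = 2508
    Cl-Cl: 1 × 249 = 249
    Σ(broken) = 3090 kJ
  Bonds formed (products):
    C-C: 1 × 333 = 333
    C-Cl: 1 × 334 = 334
    C-H: 5 × 418 = 2090
    H-Cl: 1 × 439 = 439
    Σ(formed) = 3196 kJ
  ΔH_2 = 3090 − 3196 = −106 kJ
ΔH_1 − ΔH_2 = −27 kJ, so reaction 1 has the more negative ΔH; |ΔH_1 − ΔH_2| = 27 kJ.

Reaction 1, by 27 kJ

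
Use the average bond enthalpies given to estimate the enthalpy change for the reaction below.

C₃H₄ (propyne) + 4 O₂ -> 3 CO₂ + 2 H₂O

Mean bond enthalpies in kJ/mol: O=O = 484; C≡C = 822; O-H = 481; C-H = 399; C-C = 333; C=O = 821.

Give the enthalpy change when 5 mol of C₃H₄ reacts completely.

Bonds broken (reactants):
  C≡C: 1 × 822 = 822
  C-C: 1 × 333 = 333
  C-H: 4 × 399 = 1596
  O=O: 4 × 484 = 1936
  Σ(broken) = 4687 kJ
Bonds formed (products):
  C=O: 6 × 821 = 4926
  O-H: 4 × 481 = 1924
  Σ(formed) = 6850 kJ
ΔH = Σ(broken) − Σ(formed) = 4687 − 6850 = −2163 kJ
For 5× the reaction as written: 5 × (−2163) = −10815 kJ

ΔH = −10815 kJ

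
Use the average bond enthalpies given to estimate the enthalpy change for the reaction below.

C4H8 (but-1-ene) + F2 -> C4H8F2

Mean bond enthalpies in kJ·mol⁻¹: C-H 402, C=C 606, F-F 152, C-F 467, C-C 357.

Bonds broken (reactants):
  C-C: 2 × 357 = 714
  C-H: 8 × 402 = 3216
  C=C: 1 × 606 = 606
  F-F: 1 × 152 = 152
  Σ(broken) = 4688 kJ
Bonds formed (products):
  C-C: 3 × 357 = 1071
  C-F: 2 × 467 = 934
  C-H: 8 × 402 = 3216
  Σ(formed) = 5221 kJ
ΔH = Σ(broken) − Σ(formed) = 4688 − 5221 = −533 kJ

ΔH ≈ −533 kJ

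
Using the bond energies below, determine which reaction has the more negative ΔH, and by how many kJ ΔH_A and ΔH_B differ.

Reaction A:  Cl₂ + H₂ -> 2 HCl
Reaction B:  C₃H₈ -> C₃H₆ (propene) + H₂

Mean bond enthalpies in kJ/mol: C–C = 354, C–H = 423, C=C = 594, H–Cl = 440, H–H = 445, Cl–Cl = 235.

Reaction A, by 361 kJ

Reaction A:
  Bonds broken (reactants):
    Cl–Cl: 1 × 235 = 235
    H–H: 1 × 445 = 445
    Σ(broken) = 680 kJ
  Bonds formed (products):
    H–Cl: 2 × 440 = 880
    Σ(formed) = 880 kJ
  ΔH_A = 680 − 880 = −200 kJ
Reaction B:
  Bonds broken (reactants):
    C–C: 2 × 354 = 708
    C–H: 8 × 423 = 3384
    Σ(broken) = 4092 kJ
  Bonds formed (products):
    C–C: 1 × 354 = 354
    C–H: 6 × 423 = 2538
    C=C: 1 × 594 = 594
    H–H: 1 × 445 = 445
    Σ(formed) = 3931 kJ
  ΔH_B = 4092 − 3931 = +161 kJ
ΔH_A − ΔH_B = −361 kJ, so reaction A has the more negative ΔH; |ΔH_A − ΔH_B| = 361 kJ.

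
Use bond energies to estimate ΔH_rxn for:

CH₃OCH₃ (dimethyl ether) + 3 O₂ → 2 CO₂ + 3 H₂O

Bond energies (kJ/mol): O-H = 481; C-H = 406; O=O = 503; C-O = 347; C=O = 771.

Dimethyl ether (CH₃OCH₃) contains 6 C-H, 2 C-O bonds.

Bonds broken (reactants):
  C-H: 6 × 406 = 2436
  C-O: 2 × 347 = 694
  O=O: 3 × 503 = 1509
  Σ(broken) = 4639 kJ
Bonds formed (products):
  C=O: 4 × 771 = 3084
  O-H: 6 × 481 = 2886
  Σ(formed) = 5970 kJ
ΔH = Σ(broken) − Σ(formed) = 4639 − 5970 = −1331 kJ

ΔH ≈ −1331 kJ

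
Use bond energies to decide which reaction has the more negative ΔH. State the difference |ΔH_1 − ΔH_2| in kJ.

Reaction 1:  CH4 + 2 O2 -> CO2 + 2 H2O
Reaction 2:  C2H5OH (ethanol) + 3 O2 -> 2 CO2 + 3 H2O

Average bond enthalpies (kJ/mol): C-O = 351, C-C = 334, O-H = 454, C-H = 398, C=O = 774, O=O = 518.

Reaction 1:
  Bonds broken (reactants):
    C-H: 4 × 398 = 1592
    O=O: 2 × 518 = 1036
    Σ(broken) = 2628 kJ
  Bonds formed (products):
    C=O: 2 × 774 = 1548
    O-H: 4 × 454 = 1816
    Σ(formed) = 3364 kJ
  ΔH_1 = 2628 − 3364 = −736 kJ
Reaction 2:
  Bonds broken (reactants):
    C-C: 1 × 334 = 334
    C-H: 5 × 398 = 1990
    C-O: 1 × 351 = 351
    O-H: 1 × 454 = 454
    O=O: 3 × 518 = 1554
    Σ(broken) = 4683 kJ
  Bonds formed (products):
    C=O: 4 × 774 = 3096
    O-H: 6 × 454 = 2724
    Σ(formed) = 5820 kJ
  ΔH_2 = 4683 − 5820 = −1137 kJ
ΔH_1 − ΔH_2 = +401 kJ, so reaction 2 has the more negative ΔH; |ΔH_1 − ΔH_2| = 401 kJ.

Reaction 2, by 401 kJ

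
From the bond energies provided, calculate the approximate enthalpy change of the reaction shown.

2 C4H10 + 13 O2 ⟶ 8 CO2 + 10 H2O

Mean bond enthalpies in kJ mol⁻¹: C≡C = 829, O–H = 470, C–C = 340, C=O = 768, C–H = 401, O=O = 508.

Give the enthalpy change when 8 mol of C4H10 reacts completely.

ΔH = −20096 kJ

Bonds broken (reactants):
  C–C: 6 × 340 = 2040
  C–H: 20 × 401 = 8020
  O=O: 13 × 508 = 6604
  Σ(broken) = 16664 kJ
Bonds formed (products):
  C=O: 16 × 768 = 12288
  O–H: 20 × 470 = 9400
  Σ(formed) = 21688 kJ
ΔH = Σ(broken) − Σ(formed) = 16664 − 21688 = −5024 kJ
For 4× the reaction as written: 4 × (−5024) = −20096 kJ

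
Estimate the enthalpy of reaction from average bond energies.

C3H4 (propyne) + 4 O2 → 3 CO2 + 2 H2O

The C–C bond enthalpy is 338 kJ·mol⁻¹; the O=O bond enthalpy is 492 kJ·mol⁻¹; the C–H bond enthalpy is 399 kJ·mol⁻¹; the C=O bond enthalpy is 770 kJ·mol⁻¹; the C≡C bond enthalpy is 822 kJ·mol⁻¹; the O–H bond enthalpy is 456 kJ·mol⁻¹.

ΔH ≈ −1720 kJ

Bonds broken (reactants):
  C≡C: 1 × 822 = 822
  C–C: 1 × 338 = 338
  C–H: 4 × 399 = 1596
  O=O: 4 × 492 = 1968
  Σ(broken) = 4724 kJ
Bonds formed (products):
  C=O: 6 × 770 = 4620
  O–H: 4 × 456 = 1824
  Σ(formed) = 6444 kJ
ΔH = Σ(broken) − Σ(formed) = 4724 − 6444 = −1720 kJ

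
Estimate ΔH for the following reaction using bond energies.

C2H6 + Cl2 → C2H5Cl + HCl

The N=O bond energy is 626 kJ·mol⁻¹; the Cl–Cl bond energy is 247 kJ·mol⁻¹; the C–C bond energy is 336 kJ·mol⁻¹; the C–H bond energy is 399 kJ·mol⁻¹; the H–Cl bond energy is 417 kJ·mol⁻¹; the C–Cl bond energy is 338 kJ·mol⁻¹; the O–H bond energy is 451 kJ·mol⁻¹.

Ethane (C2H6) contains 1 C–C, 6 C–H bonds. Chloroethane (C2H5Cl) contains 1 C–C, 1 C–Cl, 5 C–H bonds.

Bonds broken (reactants):
  C–C: 1 × 336 = 336
  C–H: 6 × 399 = 2394
  Cl–Cl: 1 × 247 = 247
  Σ(broken) = 2977 kJ
Bonds formed (products):
  C–C: 1 × 336 = 336
  C–Cl: 1 × 338 = 338
  C–H: 5 × 399 = 1995
  H–Cl: 1 × 417 = 417
  Σ(formed) = 3086 kJ
ΔH = Σ(broken) − Σ(formed) = 2977 − 3086 = −109 kJ

ΔH ≈ −109 kJ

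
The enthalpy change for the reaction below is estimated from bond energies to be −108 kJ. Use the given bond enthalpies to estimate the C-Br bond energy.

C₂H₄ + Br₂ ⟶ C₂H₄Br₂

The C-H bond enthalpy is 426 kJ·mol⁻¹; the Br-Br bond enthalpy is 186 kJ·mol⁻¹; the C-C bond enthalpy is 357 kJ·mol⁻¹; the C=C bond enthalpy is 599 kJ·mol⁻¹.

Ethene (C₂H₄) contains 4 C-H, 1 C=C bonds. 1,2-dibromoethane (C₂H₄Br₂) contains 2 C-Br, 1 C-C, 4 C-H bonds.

Let D be the C-Br bond energy.
Σ(broken) = 1×186 + 4×426 + 1×599 = 2489
Σ(formed) = 2×D + 1×357 + 4×426 = 2061 + 2D
ΔH = Σ(broken) − Σ(formed) = (2489) − (2061 + 2D) = +428 − 2D
Setting this equal to −108 kJ gives 2D = 536, so D = 268 kJ/mol.

D(C-Br) ≈ 268 kJ/mol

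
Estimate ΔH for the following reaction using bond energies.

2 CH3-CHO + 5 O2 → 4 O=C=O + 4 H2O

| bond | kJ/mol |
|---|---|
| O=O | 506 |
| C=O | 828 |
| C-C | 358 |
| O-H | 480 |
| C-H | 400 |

Bonds broken (reactants):
  C-C: 2 × 358 = 716
  C-H: 8 × 400 = 3200
  C=O: 2 × 828 = 1656
  O=O: 5 × 506 = 2530
  Σ(broken) = 8102 kJ
Bonds formed (products):
  C=O: 8 × 828 = 6624
  O-H: 8 × 480 = 3840
  Σ(formed) = 10464 kJ
ΔH = Σ(broken) − Σ(formed) = 8102 − 10464 = −2362 kJ

ΔH ≈ −2362 kJ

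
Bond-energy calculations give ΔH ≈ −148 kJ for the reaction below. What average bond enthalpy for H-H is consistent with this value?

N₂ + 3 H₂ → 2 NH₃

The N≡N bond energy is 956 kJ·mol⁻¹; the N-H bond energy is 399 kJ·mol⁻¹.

D(H-H) ≈ 430 kJ/mol

Let D be the H-H bond energy.
Σ(broken) = 3×D + 1×956 = 956 + 3D
Σ(formed) = 6×399 = 2394
ΔH = Σ(broken) − Σ(formed) = (956 + 3D) − (2394) = −1438 + 3D
Setting this equal to −148 kJ gives 3D = 1290, so D = 430 kJ/mol.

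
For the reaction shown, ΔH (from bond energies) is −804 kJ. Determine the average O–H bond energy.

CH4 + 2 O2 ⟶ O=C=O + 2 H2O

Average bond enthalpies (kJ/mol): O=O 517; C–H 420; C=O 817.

Let D be the O–H bond energy.
Σ(broken) = 4×420 + 2×517 = 2714
Σ(formed) = 2×817 + 4×D = 1634 + 4D
ΔH = Σ(broken) − Σ(formed) = (2714) − (1634 + 4D) = +1080 − 4D
Setting this equal to −804 kJ gives 4D = 1884, so D = 471 kJ/mol.

D(O–H) ≈ 471 kJ/mol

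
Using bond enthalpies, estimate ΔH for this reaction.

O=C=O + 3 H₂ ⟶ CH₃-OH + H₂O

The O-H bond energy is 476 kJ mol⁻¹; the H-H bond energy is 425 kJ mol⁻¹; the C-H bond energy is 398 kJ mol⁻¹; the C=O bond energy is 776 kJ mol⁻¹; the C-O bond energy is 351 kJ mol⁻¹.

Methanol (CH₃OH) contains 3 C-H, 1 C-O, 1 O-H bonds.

ΔH ≈ −146 kJ

Bonds broken (reactants):
  C=O: 2 × 776 = 1552
  H-H: 3 × 425 = 1275
  Σ(broken) = 2827 kJ
Bonds formed (products):
  C-H: 3 × 398 = 1194
  C-O: 1 × 351 = 351
  O-H: 3 × 476 = 1428
  Σ(formed) = 2973 kJ
ΔH = Σ(broken) − Σ(formed) = 2827 − 2973 = −146 kJ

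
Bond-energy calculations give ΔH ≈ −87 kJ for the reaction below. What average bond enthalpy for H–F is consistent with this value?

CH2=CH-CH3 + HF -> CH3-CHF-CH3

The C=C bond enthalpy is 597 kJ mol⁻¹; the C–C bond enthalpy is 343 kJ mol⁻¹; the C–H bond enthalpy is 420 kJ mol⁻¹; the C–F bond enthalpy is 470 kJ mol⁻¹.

Let D be the H–F bond energy.
Σ(broken) = 1×343 + 6×420 + 1×597 + 1×D = 3460 + D
Σ(formed) = 2×343 + 1×470 + 7×420 = 4096
ΔH = Σ(broken) − Σ(formed) = (3460 + D) − (4096) = −636 + D
Setting this equal to −87 kJ gives D = 549 kJ/mol.

D(H–F) ≈ 549 kJ/mol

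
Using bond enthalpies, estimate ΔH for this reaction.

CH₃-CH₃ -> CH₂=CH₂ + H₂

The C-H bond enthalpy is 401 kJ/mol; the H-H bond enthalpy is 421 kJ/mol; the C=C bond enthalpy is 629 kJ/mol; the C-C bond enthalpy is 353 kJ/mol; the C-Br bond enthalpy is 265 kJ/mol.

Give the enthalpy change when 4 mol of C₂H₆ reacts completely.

ΔH = +420 kJ

Bonds broken (reactants):
  C-C: 1 × 353 = 353
  C-H: 6 × 401 = 2406
  Σ(broken) = 2759 kJ
Bonds formed (products):
  C-H: 4 × 401 = 1604
  C=C: 1 × 629 = 629
  H-H: 1 × 421 = 421
  Σ(formed) = 2654 kJ
ΔH = Σ(broken) − Σ(formed) = 2759 − 2654 = +105 kJ
For 4× the reaction as written: 4 × (+105) = +420 kJ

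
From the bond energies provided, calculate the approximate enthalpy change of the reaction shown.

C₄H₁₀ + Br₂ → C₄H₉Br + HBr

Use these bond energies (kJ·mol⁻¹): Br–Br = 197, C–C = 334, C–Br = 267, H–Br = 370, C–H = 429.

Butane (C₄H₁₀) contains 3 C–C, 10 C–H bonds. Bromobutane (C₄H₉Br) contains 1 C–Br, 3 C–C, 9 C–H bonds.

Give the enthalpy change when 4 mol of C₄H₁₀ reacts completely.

ΔH = −44 kJ

Bonds broken (reactants):
  Br–Br: 1 × 197 = 197
  C–C: 3 × 334 = 1002
  C–H: 10 × 429 = 4290
  Σ(broken) = 5489 kJ
Bonds formed (products):
  C–Br: 1 × 267 = 267
  C–C: 3 × 334 = 1002
  C–H: 9 × 429 = 3861
  H–Br: 1 × 370 = 370
  Σ(formed) = 5500 kJ
ΔH = Σ(broken) − Σ(formed) = 5489 − 5500 = −11 kJ
For 4× the reaction as written: 4 × (−11) = −44 kJ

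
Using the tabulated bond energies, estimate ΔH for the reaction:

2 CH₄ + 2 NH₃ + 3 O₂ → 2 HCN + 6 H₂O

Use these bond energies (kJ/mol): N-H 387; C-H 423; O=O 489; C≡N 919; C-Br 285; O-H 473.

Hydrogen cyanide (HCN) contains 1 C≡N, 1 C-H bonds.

ΔH ≈ −1187 kJ

Bonds broken (reactants):
  C-H: 8 × 423 = 3384
  N-H: 6 × 387 = 2322
  O=O: 3 × 489 = 1467
  Σ(broken) = 7173 kJ
Bonds formed (products):
  C≡N: 2 × 919 = 1838
  C-H: 2 × 423 = 846
  O-H: 12 × 473 = 5676
  Σ(formed) = 8360 kJ
ΔH = Σ(broken) − Σ(formed) = 7173 − 8360 = −1187 kJ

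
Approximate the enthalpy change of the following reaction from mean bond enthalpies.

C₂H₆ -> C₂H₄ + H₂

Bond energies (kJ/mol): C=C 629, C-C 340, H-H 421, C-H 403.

ΔH ≈ +96 kJ

Bonds broken (reactants):
  C-C: 1 × 340 = 340
  C-H: 6 × 403 = 2418
  Σ(broken) = 2758 kJ
Bonds formed (products):
  C-H: 4 × 403 = 1612
  C=C: 1 × 629 = 629
  H-H: 1 × 421 = 421
  Σ(formed) = 2662 kJ
ΔH = Σ(broken) − Σ(formed) = 2758 − 2662 = +96 kJ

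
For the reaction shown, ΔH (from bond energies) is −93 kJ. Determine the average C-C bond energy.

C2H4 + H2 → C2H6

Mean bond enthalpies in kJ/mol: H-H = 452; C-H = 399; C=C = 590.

D(C-C) ≈ 337 kJ/mol

Let D be the C-C bond energy.
Σ(broken) = 4×399 + 1×590 + 1×452 = 2638
Σ(formed) = 1×D + 6×399 = 2394 + D
ΔH = Σ(broken) − Σ(formed) = (2638) − (2394 + D) = +244 − D
Setting this equal to −93 kJ gives D = 337 kJ/mol.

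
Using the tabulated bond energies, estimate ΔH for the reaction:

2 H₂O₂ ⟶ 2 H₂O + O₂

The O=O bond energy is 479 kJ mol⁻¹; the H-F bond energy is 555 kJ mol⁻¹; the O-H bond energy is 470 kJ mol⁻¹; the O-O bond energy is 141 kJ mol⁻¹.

Bonds broken (reactants):
  O-H: 4 × 470 = 1880
  O-O: 2 × 141 = 282
  Σ(broken) = 2162 kJ
Bonds formed (products):
  O-H: 4 × 470 = 1880
  O=O: 1 × 479 = 479
  Σ(formed) = 2359 kJ
ΔH = Σ(broken) − Σ(formed) = 2162 − 2359 = −197 kJ

ΔH ≈ −197 kJ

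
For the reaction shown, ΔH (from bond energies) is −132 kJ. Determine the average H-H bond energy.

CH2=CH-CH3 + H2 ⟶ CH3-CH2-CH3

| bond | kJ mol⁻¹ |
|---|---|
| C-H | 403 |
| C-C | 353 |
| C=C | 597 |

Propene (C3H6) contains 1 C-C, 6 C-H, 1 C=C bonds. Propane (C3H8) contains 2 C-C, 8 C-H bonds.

D(H-H) ≈ 430 kJ/mol

Let D be the H-H bond energy.
Σ(broken) = 1×353 + 6×403 + 1×597 + 1×D = 3368 + D
Σ(formed) = 2×353 + 8×403 = 3930
ΔH = Σ(broken) − Σ(formed) = (3368 + D) − (3930) = −562 + D
Setting this equal to −132 kJ gives D = 430 kJ/mol.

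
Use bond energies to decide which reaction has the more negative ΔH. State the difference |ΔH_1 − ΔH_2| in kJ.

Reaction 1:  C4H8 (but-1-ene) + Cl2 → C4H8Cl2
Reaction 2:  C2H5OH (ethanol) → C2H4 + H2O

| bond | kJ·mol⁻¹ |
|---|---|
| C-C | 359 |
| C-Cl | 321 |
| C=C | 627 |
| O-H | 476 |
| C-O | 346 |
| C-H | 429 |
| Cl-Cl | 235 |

Reaction 1, by 170 kJ

Reaction 1:
  Bonds broken (reactants):
    C-C: 2 × 359 = 718
    C-H: 8 × 429 = 3432
    C=C: 1 × 627 = 627
    Cl-Cl: 1 × 235 = 235
    Σ(broken) = 5012 kJ
  Bonds formed (products):
    C-C: 3 × 359 = 1077
    C-Cl: 2 × 321 = 642
    C-H: 8 × 429 = 3432
    Σ(formed) = 5151 kJ
  ΔH_1 = 5012 − 5151 = −139 kJ
Reaction 2:
  Bonds broken (reactants):
    C-C: 1 × 359 = 359
    C-H: 5 × 429 = 2145
    C-O: 1 × 346 = 346
    O-H: 1 × 476 = 476
    Σ(broken) = 3326 kJ
  Bonds formed (products):
    C-H: 4 × 429 = 1716
    C=C: 1 × 627 = 627
    O-H: 2 × 476 = 952
    Σ(formed) = 3295 kJ
  ΔH_2 = 3326 − 3295 = +31 kJ
ΔH_1 − ΔH_2 = −170 kJ, so reaction 1 has the more negative ΔH; |ΔH_1 − ΔH_2| = 170 kJ.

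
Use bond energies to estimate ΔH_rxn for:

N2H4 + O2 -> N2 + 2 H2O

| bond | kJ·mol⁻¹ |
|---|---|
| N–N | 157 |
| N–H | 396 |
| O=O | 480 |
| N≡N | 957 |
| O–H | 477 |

Bonds broken (reactants):
  N–H: 4 × 396 = 1584
  N–N: 1 × 157 = 157
  O=O: 1 × 480 = 480
  Σ(broken) = 2221 kJ
Bonds formed (products):
  N≡N: 1 × 957 = 957
  O–H: 4 × 477 = 1908
  Σ(formed) = 2865 kJ
ΔH = Σ(broken) − Σ(formed) = 2221 − 2865 = −644 kJ

ΔH ≈ −644 kJ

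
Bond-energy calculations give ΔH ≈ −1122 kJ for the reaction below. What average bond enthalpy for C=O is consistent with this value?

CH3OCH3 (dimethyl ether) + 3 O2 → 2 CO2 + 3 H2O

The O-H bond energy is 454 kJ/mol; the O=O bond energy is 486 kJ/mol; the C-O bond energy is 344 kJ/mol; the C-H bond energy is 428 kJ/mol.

D(C=O) ≈ 778 kJ/mol

Let D be the C=O bond energy.
Σ(broken) = 6×428 + 2×344 + 3×486 = 4714
Σ(formed) = 4×D + 6×454 = 2724 + 4D
ΔH = Σ(broken) − Σ(formed) = (4714) − (2724 + 4D) = +1990 − 4D
Setting this equal to −1122 kJ gives 4D = 3112, so D = 778 kJ/mol.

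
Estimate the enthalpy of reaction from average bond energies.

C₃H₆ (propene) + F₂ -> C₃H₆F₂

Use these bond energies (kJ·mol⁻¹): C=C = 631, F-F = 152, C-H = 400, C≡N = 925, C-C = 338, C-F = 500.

ΔH ≈ −555 kJ

Bonds broken (reactants):
  C-C: 1 × 338 = 338
  C-H: 6 × 400 = 2400
  C=C: 1 × 631 = 631
  F-F: 1 × 152 = 152
  Σ(broken) = 3521 kJ
Bonds formed (products):
  C-C: 2 × 338 = 676
  C-F: 2 × 500 = 1000
  C-H: 6 × 400 = 2400
  Σ(formed) = 4076 kJ
ΔH = Σ(broken) − Σ(formed) = 3521 − 4076 = −555 kJ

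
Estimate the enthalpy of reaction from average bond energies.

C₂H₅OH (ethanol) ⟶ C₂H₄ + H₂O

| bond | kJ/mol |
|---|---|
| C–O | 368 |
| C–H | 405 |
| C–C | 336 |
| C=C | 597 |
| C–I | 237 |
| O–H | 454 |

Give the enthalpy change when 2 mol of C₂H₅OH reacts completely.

ΔH = +116 kJ

Bonds broken (reactants):
  C–C: 1 × 336 = 336
  C–H: 5 × 405 = 2025
  C–O: 1 × 368 = 368
  O–H: 1 × 454 = 454
  Σ(broken) = 3183 kJ
Bonds formed (products):
  C–H: 4 × 405 = 1620
  C=C: 1 × 597 = 597
  O–H: 2 × 454 = 908
  Σ(formed) = 3125 kJ
ΔH = Σ(broken) − Σ(formed) = 3183 − 3125 = +58 kJ
For 2× the reaction as written: 2 × (+58) = +116 kJ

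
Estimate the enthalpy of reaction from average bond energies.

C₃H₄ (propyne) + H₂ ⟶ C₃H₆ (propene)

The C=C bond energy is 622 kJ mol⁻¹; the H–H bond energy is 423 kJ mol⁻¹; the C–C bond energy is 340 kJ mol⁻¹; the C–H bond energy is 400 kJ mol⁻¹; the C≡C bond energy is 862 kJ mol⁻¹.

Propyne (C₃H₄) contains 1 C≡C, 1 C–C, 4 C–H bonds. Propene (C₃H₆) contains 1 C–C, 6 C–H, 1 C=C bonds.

Bonds broken (reactants):
  C≡C: 1 × 862 = 862
  C–C: 1 × 340 = 340
  C–H: 4 × 400 = 1600
  H–H: 1 × 423 = 423
  Σ(broken) = 3225 kJ
Bonds formed (products):
  C–C: 1 × 340 = 340
  C–H: 6 × 400 = 2400
  C=C: 1 × 622 = 622
  Σ(formed) = 3362 kJ
ΔH = Σ(broken) − Σ(formed) = 3225 − 3362 = −137 kJ

ΔH ≈ −137 kJ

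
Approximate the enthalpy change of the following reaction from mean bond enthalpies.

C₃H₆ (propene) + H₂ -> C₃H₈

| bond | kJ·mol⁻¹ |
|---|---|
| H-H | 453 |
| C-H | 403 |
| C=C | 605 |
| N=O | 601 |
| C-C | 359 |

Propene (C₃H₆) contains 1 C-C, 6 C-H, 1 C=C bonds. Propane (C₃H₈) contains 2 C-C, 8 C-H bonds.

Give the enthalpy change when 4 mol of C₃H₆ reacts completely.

ΔH = −428 kJ

Bonds broken (reactants):
  C-C: 1 × 359 = 359
  C-H: 6 × 403 = 2418
  C=C: 1 × 605 = 605
  H-H: 1 × 453 = 453
  Σ(broken) = 3835 kJ
Bonds formed (products):
  C-C: 2 × 359 = 718
  C-H: 8 × 403 = 3224
  Σ(formed) = 3942 kJ
ΔH = Σ(broken) − Σ(formed) = 3835 − 3942 = −107 kJ
For 4× the reaction as written: 4 × (−107) = −428 kJ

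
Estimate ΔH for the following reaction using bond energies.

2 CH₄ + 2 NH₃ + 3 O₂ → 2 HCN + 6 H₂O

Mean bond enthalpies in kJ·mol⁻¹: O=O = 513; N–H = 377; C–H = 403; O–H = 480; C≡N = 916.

Bonds broken (reactants):
  C–H: 8 × 403 = 3224
  N–H: 6 × 377 = 2262
  O=O: 3 × 513 = 1539
  Σ(broken) = 7025 kJ
Bonds formed (products):
  C≡N: 2 × 916 = 1832
  C–H: 2 × 403 = 806
  O–H: 12 × 480 = 5760
  Σ(formed) = 8398 kJ
ΔH = Σ(broken) − Σ(formed) = 7025 − 8398 = −1373 kJ

ΔH ≈ −1373 kJ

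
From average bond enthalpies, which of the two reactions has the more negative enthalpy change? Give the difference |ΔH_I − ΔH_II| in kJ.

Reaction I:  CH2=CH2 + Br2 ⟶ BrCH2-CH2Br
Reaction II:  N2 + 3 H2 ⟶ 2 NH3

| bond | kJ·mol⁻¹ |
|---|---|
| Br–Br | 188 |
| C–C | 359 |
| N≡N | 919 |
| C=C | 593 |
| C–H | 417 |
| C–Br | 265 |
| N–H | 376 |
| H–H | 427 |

Reaction I, by 52 kJ

Reaction I:
  Bonds broken (reactants):
    Br–Br: 1 × 188 = 188
    C–H: 4 × 417 = 1668
    C=C: 1 × 593 = 593
    Σ(broken) = 2449 kJ
  Bonds formed (products):
    C–Br: 2 × 265 = 530
    C–C: 1 × 359 = 359
    C–H: 4 × 417 = 1668
    Σ(formed) = 2557 kJ
  ΔH_I = 2449 − 2557 = −108 kJ
Reaction II:
  Bonds broken (reactants):
    H–H: 3 × 427 = 1281
    N≡N: 1 × 919 = 919
    Σ(broken) = 2200 kJ
  Bonds formed (products):
    N–H: 6 × 376 = 2256
    Σ(formed) = 2256 kJ
  ΔH_II = 2200 − 2256 = −56 kJ
ΔH_I − ΔH_II = −52 kJ, so reaction I has the more negative ΔH; |ΔH_I − ΔH_II| = 52 kJ.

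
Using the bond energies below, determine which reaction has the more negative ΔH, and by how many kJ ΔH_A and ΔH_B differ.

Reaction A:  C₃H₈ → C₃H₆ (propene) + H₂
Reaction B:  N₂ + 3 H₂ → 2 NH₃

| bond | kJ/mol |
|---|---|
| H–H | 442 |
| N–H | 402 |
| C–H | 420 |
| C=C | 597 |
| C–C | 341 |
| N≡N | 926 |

Reaction B, by 302 kJ

Reaction A:
  Bonds broken (reactants):
    C–C: 2 × 341 = 682
    C–H: 8 × 420 = 3360
    Σ(broken) = 4042 kJ
  Bonds formed (products):
    C–C: 1 × 341 = 341
    C–H: 6 × 420 = 2520
    C=C: 1 × 597 = 597
    H–H: 1 × 442 = 442
    Σ(formed) = 3900 kJ
  ΔH_A = 4042 − 3900 = +142 kJ
Reaction B:
  Bonds broken (reactants):
    H–H: 3 × 442 = 1326
    N≡N: 1 × 926 = 926
    Σ(broken) = 2252 kJ
  Bonds formed (products):
    N–H: 6 × 402 = 2412
    Σ(formed) = 2412 kJ
  ΔH_B = 2252 − 2412 = −160 kJ
ΔH_A − ΔH_B = +302 kJ, so reaction B has the more negative ΔH; |ΔH_A − ΔH_B| = 302 kJ.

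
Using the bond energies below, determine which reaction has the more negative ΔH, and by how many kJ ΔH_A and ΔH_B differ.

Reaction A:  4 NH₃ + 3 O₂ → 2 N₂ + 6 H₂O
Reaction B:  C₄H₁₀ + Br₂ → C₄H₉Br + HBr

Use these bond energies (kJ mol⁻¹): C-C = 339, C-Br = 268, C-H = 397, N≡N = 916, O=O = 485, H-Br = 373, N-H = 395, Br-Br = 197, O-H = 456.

Reaction A, by 1062 kJ

Reaction A:
  Bonds broken (reactants):
    N-H: 12 × 395 = 4740
    O=O: 3 × 485 = 1455
    Σ(broken) = 6195 kJ
  Bonds formed (products):
    N≡N: 2 × 916 = 1832
    O-H: 12 × 456 = 5472
    Σ(formed) = 7304 kJ
  ΔH_A = 6195 − 7304 = −1109 kJ
Reaction B:
  Bonds broken (reactants):
    Br-Br: 1 × 197 = 197
    C-C: 3 × 339 = 1017
    C-H: 10 × 397 = 3970
    Σ(broken) = 5184 kJ
  Bonds formed (products):
    C-Br: 1 × 268 = 268
    C-C: 3 × 339 = 1017
    C-H: 9 × 397 = 3573
    H-Br: 1 × 373 = 373
    Σ(formed) = 5231 kJ
  ΔH_B = 5184 − 5231 = −47 kJ
ΔH_A − ΔH_B = −1062 kJ, so reaction A has the more negative ΔH; |ΔH_A − ΔH_B| = 1062 kJ.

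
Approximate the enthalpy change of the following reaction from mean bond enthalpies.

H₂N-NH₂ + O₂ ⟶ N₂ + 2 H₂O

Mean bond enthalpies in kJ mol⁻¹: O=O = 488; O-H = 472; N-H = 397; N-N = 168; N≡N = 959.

ΔH ≈ −603 kJ

Bonds broken (reactants):
  N-H: 4 × 397 = 1588
  N-N: 1 × 168 = 168
  O=O: 1 × 488 = 488
  Σ(broken) = 2244 kJ
Bonds formed (products):
  N≡N: 1 × 959 = 959
  O-H: 4 × 472 = 1888
  Σ(formed) = 2847 kJ
ΔH = Σ(broken) − Σ(formed) = 2244 − 2847 = −603 kJ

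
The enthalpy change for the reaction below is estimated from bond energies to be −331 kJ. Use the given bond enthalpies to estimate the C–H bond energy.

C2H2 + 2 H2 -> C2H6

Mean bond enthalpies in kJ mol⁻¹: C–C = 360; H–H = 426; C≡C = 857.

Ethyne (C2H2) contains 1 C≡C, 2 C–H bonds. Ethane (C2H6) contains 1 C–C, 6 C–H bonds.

D(C–H) ≈ 420 kJ/mol

Let D be the C–H bond energy.
Σ(broken) = 1×857 + 2×D + 2×426 = 1709 + 2D
Σ(formed) = 1×360 + 6×D = 360 + 6D
ΔH = Σ(broken) − Σ(formed) = (1709 + 2D) − (360 + 6D) = +1349 − 4D
Setting this equal to −331 kJ gives 4D = 1680, so D = 420 kJ/mol.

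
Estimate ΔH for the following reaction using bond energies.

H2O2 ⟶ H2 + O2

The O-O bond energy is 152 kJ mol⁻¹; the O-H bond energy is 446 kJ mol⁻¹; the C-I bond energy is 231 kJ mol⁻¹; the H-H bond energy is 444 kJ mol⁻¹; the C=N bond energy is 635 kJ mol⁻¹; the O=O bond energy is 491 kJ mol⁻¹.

Bonds broken (reactants):
  O-H: 2 × 446 = 892
  O-O: 1 × 152 = 152
  Σ(broken) = 1044 kJ
Bonds formed (products):
  H-H: 1 × 444 = 444
  O=O: 1 × 491 = 491
  Σ(formed) = 935 kJ
ΔH = Σ(broken) − Σ(formed) = 1044 − 935 = +109 kJ

ΔH ≈ +109 kJ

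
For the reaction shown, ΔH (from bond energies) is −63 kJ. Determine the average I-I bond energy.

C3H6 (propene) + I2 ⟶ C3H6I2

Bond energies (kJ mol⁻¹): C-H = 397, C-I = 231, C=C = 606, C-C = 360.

D(I-I) ≈ 153 kJ/mol

Let D be the I-I bond energy.
Σ(broken) = 1×360 + 6×397 + 1×606 + 1×D = 3348 + D
Σ(formed) = 2×360 + 6×397 + 2×231 = 3564
ΔH = Σ(broken) − Σ(formed) = (3348 + D) − (3564) = −216 + D
Setting this equal to −63 kJ gives D = 153 kJ/mol.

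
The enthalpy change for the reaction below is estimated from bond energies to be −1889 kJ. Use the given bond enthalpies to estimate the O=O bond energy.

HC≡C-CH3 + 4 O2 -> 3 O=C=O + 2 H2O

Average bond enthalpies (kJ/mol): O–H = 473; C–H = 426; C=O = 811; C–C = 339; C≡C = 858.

D(O=O) ≈ 492 kJ/mol

Let D be the O=O bond energy.
Σ(broken) = 1×858 + 1×339 + 4×426 + 4×D = 2901 + 4D
Σ(formed) = 6×811 + 4×473 = 6758
ΔH = Σ(broken) − Σ(formed) = (2901 + 4D) − (6758) = −3857 + 4D
Setting this equal to −1889 kJ gives 4D = 1968, so D = 492 kJ/mol.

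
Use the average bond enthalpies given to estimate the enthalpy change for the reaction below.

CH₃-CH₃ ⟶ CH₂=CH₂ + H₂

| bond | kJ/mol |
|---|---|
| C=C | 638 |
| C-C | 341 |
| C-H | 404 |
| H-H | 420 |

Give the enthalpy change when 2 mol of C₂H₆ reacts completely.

Bonds broken (reactants):
  C-C: 1 × 341 = 341
  C-H: 6 × 404 = 2424
  Σ(broken) = 2765 kJ
Bonds formed (products):
  C-H: 4 × 404 = 1616
  C=C: 1 × 638 = 638
  H-H: 1 × 420 = 420
  Σ(formed) = 2674 kJ
ΔH = Σ(broken) − Σ(formed) = 2765 − 2674 = +91 kJ
For 2× the reaction as written: 2 × (+91) = +182 kJ

ΔH = +182 kJ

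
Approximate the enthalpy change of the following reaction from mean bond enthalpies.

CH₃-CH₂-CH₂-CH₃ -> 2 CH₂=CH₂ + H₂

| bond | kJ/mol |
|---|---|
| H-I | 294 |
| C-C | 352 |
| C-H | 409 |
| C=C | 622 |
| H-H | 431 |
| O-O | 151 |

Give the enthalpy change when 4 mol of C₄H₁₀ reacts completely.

Bonds broken (reactants):
  C-C: 3 × 352 = 1056
  C-H: 10 × 409 = 4090
  Σ(broken) = 5146 kJ
Bonds formed (products):
  C-H: 8 × 409 = 3272
  C=C: 2 × 622 = 1244
  H-H: 1 × 431 = 431
  Σ(formed) = 4947 kJ
ΔH = Σ(broken) − Σ(formed) = 5146 − 4947 = +199 kJ
For 4× the reaction as written: 4 × (+199) = +796 kJ

ΔH = +796 kJ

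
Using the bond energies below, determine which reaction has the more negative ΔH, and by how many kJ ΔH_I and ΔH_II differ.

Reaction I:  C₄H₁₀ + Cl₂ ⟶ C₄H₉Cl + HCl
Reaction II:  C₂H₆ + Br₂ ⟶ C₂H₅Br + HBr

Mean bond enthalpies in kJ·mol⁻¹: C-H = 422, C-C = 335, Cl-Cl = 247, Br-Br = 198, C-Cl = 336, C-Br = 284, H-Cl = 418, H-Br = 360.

Reaction I:
  Bonds broken (reactants):
    C-C: 3 × 335 = 1005
    C-H: 10 × 422 = 4220
    Cl-Cl: 1 × 247 = 247
    Σ(broken) = 5472 kJ
  Bonds formed (products):
    C-C: 3 × 335 = 1005
    C-Cl: 1 × 336 = 336
    C-H: 9 × 422 = 3798
    H-Cl: 1 × 418 = 418
    Σ(formed) = 5557 kJ
  ΔH_I = 5472 − 5557 = −85 kJ
Reaction II:
  Bonds broken (reactants):
    Br-Br: 1 × 198 = 198
    C-C: 1 × 335 = 335
    C-H: 6 × 422 = 2532
    Σ(broken) = 3065 kJ
  Bonds formed (products):
    C-Br: 1 × 284 = 284
    C-C: 1 × 335 = 335
    C-H: 5 × 422 = 2110
    H-Br: 1 × 360 = 360
    Σ(formed) = 3089 kJ
  ΔH_II = 3065 − 3089 = −24 kJ
ΔH_I − ΔH_II = −61 kJ, so reaction I has the more negative ΔH; |ΔH_I − ΔH_II| = 61 kJ.

Reaction I, by 61 kJ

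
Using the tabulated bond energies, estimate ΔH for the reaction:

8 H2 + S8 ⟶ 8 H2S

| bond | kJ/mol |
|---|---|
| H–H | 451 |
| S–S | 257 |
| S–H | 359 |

ΔH ≈ −80 kJ

Bonds broken (reactants):
  H–H: 8 × 451 = 3608
  S–S: 8 × 257 = 2056
  Σ(broken) = 5664 kJ
Bonds formed (products):
  S–H: 16 × 359 = 5744
  Σ(formed) = 5744 kJ
ΔH = Σ(broken) − Σ(formed) = 5664 − 5744 = −80 kJ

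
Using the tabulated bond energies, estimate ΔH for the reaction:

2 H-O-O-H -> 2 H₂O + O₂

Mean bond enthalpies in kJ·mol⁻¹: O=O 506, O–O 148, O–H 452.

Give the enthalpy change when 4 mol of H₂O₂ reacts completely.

ΔH = −420 kJ

Bonds broken (reactants):
  O–H: 4 × 452 = 1808
  O–O: 2 × 148 = 296
  Σ(broken) = 2104 kJ
Bonds formed (products):
  O–H: 4 × 452 = 1808
  O=O: 1 × 506 = 506
  Σ(formed) = 2314 kJ
ΔH = Σ(broken) − Σ(formed) = 2104 − 2314 = −210 kJ
For 2× the reaction as written: 2 × (−210) = −420 kJ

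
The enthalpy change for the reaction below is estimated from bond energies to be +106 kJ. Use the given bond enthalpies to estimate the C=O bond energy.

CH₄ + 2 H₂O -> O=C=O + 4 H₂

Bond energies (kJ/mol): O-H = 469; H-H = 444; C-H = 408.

D(C=O) ≈ 813 kJ/mol

Let D be the C=O bond energy.
Σ(broken) = 4×408 + 4×469 = 3508
Σ(formed) = 2×D + 4×444 = 1776 + 2D
ΔH = Σ(broken) − Σ(formed) = (3508) − (1776 + 2D) = +1732 − 2D
Setting this equal to +106 kJ gives 2D = 1626, so D = 813 kJ/mol.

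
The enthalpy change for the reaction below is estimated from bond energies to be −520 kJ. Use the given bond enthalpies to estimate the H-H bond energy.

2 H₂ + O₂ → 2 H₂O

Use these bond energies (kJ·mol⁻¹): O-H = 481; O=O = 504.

Let D be the H-H bond energy.
Σ(broken) = 2×D + 1×504 = 504 + 2D
Σ(formed) = 4×481 = 1924
ΔH = Σ(broken) − Σ(formed) = (504 + 2D) − (1924) = −1420 + 2D
Setting this equal to −520 kJ gives 2D = 900, so D = 450 kJ/mol.

D(H-H) ≈ 450 kJ/mol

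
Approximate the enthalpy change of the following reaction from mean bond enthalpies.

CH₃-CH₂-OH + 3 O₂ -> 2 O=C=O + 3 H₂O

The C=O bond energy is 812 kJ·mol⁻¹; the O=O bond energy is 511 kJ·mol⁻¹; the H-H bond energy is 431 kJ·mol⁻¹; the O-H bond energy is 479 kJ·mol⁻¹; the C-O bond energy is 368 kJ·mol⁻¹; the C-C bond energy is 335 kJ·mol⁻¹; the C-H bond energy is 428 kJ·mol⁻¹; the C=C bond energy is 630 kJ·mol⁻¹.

Bonds broken (reactants):
  C-C: 1 × 335 = 335
  C-H: 5 × 428 = 2140
  C-O: 1 × 368 = 368
  O-H: 1 × 479 = 479
  O=O: 3 × 511 = 1533
  Σ(broken) = 4855 kJ
Bonds formed (products):
  C=O: 4 × 812 = 3248
  O-H: 6 × 479 = 2874
  Σ(formed) = 6122 kJ
ΔH = Σ(broken) − Σ(formed) = 4855 − 6122 = −1267 kJ

ΔH ≈ −1267 kJ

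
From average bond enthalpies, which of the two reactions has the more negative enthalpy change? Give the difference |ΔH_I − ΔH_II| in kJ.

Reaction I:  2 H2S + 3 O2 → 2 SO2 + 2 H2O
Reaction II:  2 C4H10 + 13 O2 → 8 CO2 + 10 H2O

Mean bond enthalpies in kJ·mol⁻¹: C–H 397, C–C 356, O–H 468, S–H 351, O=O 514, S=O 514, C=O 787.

Reaction II, by 4212 kJ

Reaction I:
  Bonds broken (reactants):
    O=O: 3 × 514 = 1542
    S–H: 4 × 351 = 1404
    Σ(broken) = 2946 kJ
  Bonds formed (products):
    O–H: 4 × 468 = 1872
    S=O: 4 × 514 = 2056
    Σ(formed) = 3928 kJ
  ΔH_I = 2946 − 3928 = −982 kJ
Reaction II:
  Bonds broken (reactants):
    C–C: 6 × 356 = 2136
    C–H: 20 × 397 = 7940
    O=O: 13 × 514 = 6682
    Σ(broken) = 16758 kJ
  Bonds formed (products):
    C=O: 16 × 787 = 12592
    O–H: 20 × 468 = 9360
    Σ(formed) = 21952 kJ
  ΔH_II = 16758 − 21952 = −5194 kJ
ΔH_I − ΔH_II = +4212 kJ, so reaction II has the more negative ΔH; |ΔH_I − ΔH_II| = 4212 kJ.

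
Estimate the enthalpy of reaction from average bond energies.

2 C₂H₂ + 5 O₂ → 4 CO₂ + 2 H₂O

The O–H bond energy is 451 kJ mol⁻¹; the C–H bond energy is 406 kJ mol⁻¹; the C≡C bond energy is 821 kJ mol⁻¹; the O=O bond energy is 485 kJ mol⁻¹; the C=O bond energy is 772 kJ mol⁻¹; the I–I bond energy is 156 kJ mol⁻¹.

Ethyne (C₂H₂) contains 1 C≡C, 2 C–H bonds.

ΔH ≈ −2289 kJ

Bonds broken (reactants):
  C≡C: 2 × 821 = 1642
  C–H: 4 × 406 = 1624
  O=O: 5 × 485 = 2425
  Σ(broken) = 5691 kJ
Bonds formed (products):
  C=O: 8 × 772 = 6176
  O–H: 4 × 451 = 1804
  Σ(formed) = 7980 kJ
ΔH = Σ(broken) − Σ(formed) = 5691 − 7980 = −2289 kJ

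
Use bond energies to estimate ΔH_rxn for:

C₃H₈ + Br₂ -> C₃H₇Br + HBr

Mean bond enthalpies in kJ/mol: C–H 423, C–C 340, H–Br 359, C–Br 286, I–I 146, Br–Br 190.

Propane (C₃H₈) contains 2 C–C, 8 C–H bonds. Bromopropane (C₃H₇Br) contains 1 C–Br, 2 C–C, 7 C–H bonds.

Bonds broken (reactants):
  Br–Br: 1 × 190 = 190
  C–C: 2 × 340 = 680
  C–H: 8 × 423 = 3384
  Σ(broken) = 4254 kJ
Bonds formed (products):
  C–Br: 1 × 286 = 286
  C–C: 2 × 340 = 680
  C–H: 7 × 423 = 2961
  H–Br: 1 × 359 = 359
  Σ(formed) = 4286 kJ
ΔH = Σ(broken) − Σ(formed) = 4254 − 4286 = −32 kJ

ΔH ≈ −32 kJ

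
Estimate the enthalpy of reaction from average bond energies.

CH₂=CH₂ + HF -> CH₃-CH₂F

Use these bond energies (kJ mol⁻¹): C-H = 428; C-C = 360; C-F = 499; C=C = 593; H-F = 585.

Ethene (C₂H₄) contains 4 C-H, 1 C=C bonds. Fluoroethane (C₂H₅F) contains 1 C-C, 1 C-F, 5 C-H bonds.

Bonds broken (reactants):
  C-H: 4 × 428 = 1712
  C=C: 1 × 593 = 593
  H-F: 1 × 585 = 585
  Σ(broken) = 2890 kJ
Bonds formed (products):
  C-C: 1 × 360 = 360
  C-F: 1 × 499 = 499
  C-H: 5 × 428 = 2140
  Σ(formed) = 2999 kJ
ΔH = Σ(broken) − Σ(formed) = 2890 − 2999 = −109 kJ

ΔH ≈ −109 kJ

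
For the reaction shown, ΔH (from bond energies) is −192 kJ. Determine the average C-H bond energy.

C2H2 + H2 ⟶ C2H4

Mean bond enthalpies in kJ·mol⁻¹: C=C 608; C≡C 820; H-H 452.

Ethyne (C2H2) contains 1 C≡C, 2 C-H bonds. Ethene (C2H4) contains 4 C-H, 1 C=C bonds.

D(C-H) ≈ 428 kJ/mol

Let D be the C-H bond energy.
Σ(broken) = 1×820 + 2×D + 1×452 = 1272 + 2D
Σ(formed) = 4×D + 1×608 = 608 + 4D
ΔH = Σ(broken) − Σ(formed) = (1272 + 2D) − (608 + 4D) = +664 − 2D
Setting this equal to −192 kJ gives 2D = 856, so D = 428 kJ/mol.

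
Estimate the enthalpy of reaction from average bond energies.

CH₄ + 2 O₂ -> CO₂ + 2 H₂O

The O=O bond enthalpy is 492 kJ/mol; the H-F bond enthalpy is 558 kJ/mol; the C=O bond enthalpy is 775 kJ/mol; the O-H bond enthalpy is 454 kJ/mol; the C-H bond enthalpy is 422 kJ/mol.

ΔH ≈ −694 kJ

Bonds broken (reactants):
  C-H: 4 × 422 = 1688
  O=O: 2 × 492 = 984
  Σ(broken) = 2672 kJ
Bonds formed (products):
  C=O: 2 × 775 = 1550
  O-H: 4 × 454 = 1816
  Σ(formed) = 3366 kJ
ΔH = Σ(broken) − Σ(formed) = 2672 − 3366 = −694 kJ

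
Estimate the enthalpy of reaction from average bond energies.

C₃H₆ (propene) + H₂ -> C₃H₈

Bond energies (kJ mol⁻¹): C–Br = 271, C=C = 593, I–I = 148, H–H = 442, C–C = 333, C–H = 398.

Bonds broken (reactants):
  C–C: 1 × 333 = 333
  C–H: 6 × 398 = 2388
  C=C: 1 × 593 = 593
  H–H: 1 × 442 = 442
  Σ(broken) = 3756 kJ
Bonds formed (products):
  C–C: 2 × 333 = 666
  C–H: 8 × 398 = 3184
  Σ(formed) = 3850 kJ
ΔH = Σ(broken) − Σ(formed) = 3756 − 3850 = −94 kJ

ΔH ≈ −94 kJ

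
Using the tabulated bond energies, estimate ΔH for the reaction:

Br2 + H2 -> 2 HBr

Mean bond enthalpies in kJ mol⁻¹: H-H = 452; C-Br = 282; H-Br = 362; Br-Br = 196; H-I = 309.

ΔH ≈ −76 kJ

Bonds broken (reactants):
  Br-Br: 1 × 196 = 196
  H-H: 1 × 452 = 452
  Σ(broken) = 648 kJ
Bonds formed (products):
  H-Br: 2 × 362 = 724
  Σ(formed) = 724 kJ
ΔH = Σ(broken) − Σ(formed) = 648 − 724 = −76 kJ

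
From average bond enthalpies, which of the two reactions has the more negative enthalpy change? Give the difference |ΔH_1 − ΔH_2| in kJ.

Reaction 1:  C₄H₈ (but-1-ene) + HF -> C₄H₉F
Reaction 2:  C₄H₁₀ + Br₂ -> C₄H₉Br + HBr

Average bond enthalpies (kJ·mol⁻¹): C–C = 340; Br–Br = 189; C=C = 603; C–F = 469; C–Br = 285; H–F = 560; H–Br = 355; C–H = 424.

Reaction 1:
  Bonds broken (reactants):
    C–C: 2 × 340 = 680
    C–H: 8 × 424 = 3392
    C=C: 1 × 603 = 603
    H–F: 1 × 560 = 560
    Σ(broken) = 5235 kJ
  Bonds formed (products):
    C–C: 3 × 340 = 1020
    C–F: 1 × 469 = 469
    C–H: 9 × 424 = 3816
    Σ(formed) = 5305 kJ
  ΔH_1 = 5235 − 5305 = −70 kJ
Reaction 2:
  Bonds broken (reactants):
    Br–Br: 1 × 189 = 189
    C–C: 3 × 340 = 1020
    C–H: 10 × 424 = 4240
    Σ(broken) = 5449 kJ
  Bonds formed (products):
    C–Br: 1 × 285 = 285
    C–C: 3 × 340 = 1020
    C–H: 9 × 424 = 3816
    H–Br: 1 × 355 = 355
    Σ(formed) = 5476 kJ
  ΔH_2 = 5449 − 5476 = −27 kJ
ΔH_1 − ΔH_2 = −43 kJ, so reaction 1 has the more negative ΔH; |ΔH_1 − ΔH_2| = 43 kJ.

Reaction 1, by 43 kJ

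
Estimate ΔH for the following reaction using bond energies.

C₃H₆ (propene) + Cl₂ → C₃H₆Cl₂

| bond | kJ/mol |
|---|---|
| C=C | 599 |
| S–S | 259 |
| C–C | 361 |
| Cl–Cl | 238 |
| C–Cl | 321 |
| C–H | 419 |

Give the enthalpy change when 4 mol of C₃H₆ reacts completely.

Bonds broken (reactants):
  C–C: 1 × 361 = 361
  C–H: 6 × 419 = 2514
  C=C: 1 × 599 = 599
  Cl–Cl: 1 × 238 = 238
  Σ(broken) = 3712 kJ
Bonds formed (products):
  C–C: 2 × 361 = 722
  C–Cl: 2 × 321 = 642
  C–H: 6 × 419 = 2514
  Σ(formed) = 3878 kJ
ΔH = Σ(broken) − Σ(formed) = 3712 − 3878 = −166 kJ
For 4× the reaction as written: 4 × (−166) = −664 kJ

ΔH = −664 kJ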